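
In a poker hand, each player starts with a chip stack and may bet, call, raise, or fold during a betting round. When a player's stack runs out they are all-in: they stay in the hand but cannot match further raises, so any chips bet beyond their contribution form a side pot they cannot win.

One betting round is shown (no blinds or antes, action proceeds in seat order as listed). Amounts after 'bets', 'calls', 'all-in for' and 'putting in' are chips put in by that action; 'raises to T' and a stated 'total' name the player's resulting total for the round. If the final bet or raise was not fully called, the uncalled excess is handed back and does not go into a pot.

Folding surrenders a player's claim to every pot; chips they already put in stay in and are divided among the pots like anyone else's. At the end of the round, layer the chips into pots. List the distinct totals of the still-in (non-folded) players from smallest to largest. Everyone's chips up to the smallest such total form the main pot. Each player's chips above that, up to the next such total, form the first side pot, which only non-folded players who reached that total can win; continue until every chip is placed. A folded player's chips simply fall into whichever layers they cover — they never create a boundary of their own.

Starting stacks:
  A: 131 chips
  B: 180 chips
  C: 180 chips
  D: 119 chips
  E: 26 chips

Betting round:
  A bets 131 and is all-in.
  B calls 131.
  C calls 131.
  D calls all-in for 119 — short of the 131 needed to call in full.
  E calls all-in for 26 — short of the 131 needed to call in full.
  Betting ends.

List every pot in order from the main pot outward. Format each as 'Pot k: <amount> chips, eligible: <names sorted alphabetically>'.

Pot 1: 130 chips, eligible: A, B, C, D, E
Pot 2: 372 chips, eligible: A, B, C, D
Pot 3: 36 chips, eligible: A, B, C

Derivation:
Contributions: A=131, B=131, C=131, D=119, E=26
Pot levels (distinct totals of non-folded players): 26, 119, 131
Layer 1-26: 26 each from A, B, C, D, E = 26*5 = 130 chips; eligible A, B, C, D, E
Layer 27-119: 93 each from A, B, C, D = 93*4 = 372 chips; eligible A, B, C, D
Layer 120-131: 12 each from A, B, C = 12*3 = 36 chips; eligible A, B, C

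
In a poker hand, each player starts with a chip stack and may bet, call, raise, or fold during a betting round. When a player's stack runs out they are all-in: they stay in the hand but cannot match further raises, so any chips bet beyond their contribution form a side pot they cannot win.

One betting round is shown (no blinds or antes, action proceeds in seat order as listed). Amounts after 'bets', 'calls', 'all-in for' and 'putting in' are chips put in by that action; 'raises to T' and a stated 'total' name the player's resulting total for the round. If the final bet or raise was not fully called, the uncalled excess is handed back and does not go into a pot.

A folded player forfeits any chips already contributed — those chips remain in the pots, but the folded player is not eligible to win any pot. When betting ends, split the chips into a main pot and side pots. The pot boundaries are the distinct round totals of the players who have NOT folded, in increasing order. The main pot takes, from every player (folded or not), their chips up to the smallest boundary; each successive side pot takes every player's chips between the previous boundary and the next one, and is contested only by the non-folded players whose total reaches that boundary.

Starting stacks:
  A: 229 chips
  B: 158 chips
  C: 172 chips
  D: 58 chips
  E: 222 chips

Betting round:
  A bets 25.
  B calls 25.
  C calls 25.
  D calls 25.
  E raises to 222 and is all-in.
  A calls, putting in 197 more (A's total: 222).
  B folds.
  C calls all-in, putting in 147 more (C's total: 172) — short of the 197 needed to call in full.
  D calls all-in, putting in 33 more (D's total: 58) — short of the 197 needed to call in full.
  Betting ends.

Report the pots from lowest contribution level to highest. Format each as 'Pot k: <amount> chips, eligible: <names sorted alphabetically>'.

Contributions: A=222, B=25, C=172, D=58, E=222
Folded: B
Pot levels (distinct totals of non-folded players): 58, 172, 222
Layer 1-58: A 58 + B 25 + C 58 + D 58 + E 58 = 257 chips; eligible A, C, D, E
Layer 59-172: 114 each from A, C, E = 114*3 = 342 chips; eligible A, C, E
Layer 173-222: 50 each from A, E = 50*2 = 100 chips; eligible A, E

Pot 1: 257 chips, eligible: A, C, D, E
Pot 2: 342 chips, eligible: A, C, E
Pot 3: 100 chips, eligible: A, E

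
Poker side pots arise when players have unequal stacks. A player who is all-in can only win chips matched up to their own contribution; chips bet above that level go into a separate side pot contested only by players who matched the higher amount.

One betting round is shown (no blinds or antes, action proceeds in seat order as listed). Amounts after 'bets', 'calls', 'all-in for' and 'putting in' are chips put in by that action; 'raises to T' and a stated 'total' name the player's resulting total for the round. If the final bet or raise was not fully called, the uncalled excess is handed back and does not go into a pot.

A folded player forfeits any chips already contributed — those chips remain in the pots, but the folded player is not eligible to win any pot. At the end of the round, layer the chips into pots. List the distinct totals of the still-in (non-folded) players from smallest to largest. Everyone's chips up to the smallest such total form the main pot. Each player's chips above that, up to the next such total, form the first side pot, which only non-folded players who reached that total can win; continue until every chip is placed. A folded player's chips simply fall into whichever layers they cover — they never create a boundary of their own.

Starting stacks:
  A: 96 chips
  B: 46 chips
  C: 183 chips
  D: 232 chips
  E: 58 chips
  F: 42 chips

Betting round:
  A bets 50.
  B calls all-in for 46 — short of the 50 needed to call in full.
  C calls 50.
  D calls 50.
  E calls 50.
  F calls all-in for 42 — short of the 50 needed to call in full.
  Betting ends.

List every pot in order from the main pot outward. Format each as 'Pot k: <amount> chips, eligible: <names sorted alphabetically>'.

Contributions: A=50, B=46, C=50, D=50, E=50, F=42
Pot levels (distinct totals of non-folded players): 42, 46, 50
Layer 1-42: 42 each from A, B, C, D, E, F = 42*6 = 252 chips; eligible A, B, C, D, E, F
Layer 43-46: 4 each from A, B, C, D, E = 4*5 = 20 chips; eligible A, B, C, D, E
Layer 47-50: 4 each from A, C, D, E = 4*4 = 16 chips; eligible A, C, D, E

Pot 1: 252 chips, eligible: A, B, C, D, E, F
Pot 2: 20 chips, eligible: A, B, C, D, E
Pot 3: 16 chips, eligible: A, C, D, E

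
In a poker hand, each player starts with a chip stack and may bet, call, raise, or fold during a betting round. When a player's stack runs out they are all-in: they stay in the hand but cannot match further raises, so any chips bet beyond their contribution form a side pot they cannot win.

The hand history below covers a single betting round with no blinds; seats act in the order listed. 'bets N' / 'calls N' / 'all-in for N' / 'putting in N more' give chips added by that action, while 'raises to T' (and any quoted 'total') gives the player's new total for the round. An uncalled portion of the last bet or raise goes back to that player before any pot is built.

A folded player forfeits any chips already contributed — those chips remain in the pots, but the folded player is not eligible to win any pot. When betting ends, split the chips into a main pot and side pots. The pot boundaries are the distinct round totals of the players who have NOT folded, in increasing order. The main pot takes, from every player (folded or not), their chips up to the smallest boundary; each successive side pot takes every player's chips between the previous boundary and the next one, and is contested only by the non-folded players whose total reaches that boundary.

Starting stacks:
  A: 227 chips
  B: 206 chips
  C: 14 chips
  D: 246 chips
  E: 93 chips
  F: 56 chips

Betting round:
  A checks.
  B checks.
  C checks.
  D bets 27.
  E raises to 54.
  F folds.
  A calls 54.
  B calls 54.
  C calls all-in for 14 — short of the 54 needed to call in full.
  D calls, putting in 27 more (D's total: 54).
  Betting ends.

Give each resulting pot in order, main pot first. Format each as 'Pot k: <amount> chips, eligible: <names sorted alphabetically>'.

Contributions: A=54, B=54, C=14, D=54, E=54
Folded: F
Pot levels (distinct totals of non-folded players): 14, 54
Layer 1-14: 14 each from A, B, C, D, E = 14*5 = 70 chips; eligible A, B, C, D, E
Layer 15-54: 40 each from A, B, D, E = 40*4 = 160 chips; eligible A, B, D, E

Pot 1: 70 chips, eligible: A, B, C, D, E
Pot 2: 160 chips, eligible: A, B, D, E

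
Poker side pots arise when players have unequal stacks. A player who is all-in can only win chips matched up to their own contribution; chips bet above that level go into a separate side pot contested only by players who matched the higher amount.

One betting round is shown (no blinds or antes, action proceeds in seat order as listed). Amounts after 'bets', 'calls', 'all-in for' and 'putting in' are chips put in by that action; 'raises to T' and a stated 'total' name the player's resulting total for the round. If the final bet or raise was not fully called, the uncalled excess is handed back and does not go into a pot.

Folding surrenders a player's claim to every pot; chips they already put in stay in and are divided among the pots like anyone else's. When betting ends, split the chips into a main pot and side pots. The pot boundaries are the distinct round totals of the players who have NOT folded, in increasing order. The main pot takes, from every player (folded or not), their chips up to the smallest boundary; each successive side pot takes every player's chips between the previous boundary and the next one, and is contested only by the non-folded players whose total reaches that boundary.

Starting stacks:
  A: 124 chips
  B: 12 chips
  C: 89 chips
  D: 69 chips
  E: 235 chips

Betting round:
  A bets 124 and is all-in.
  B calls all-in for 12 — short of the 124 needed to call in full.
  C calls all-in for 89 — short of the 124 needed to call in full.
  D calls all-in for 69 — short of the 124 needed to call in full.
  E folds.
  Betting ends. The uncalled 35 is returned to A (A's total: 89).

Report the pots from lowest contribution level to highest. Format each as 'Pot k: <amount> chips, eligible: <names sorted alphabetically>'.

Contributions (after 35 returned to A): A=89, B=12, C=89, D=69
Folded: E
Pot levels (distinct totals of non-folded players): 12, 69, 89
Layer 1-12: 12 each from A, B, C, D = 12*4 = 48 chips; eligible A, B, C, D
Layer 13-69: 57 each from A, C, D = 57*3 = 171 chips; eligible A, C, D
Layer 70-89: 20 each from A, C = 20*2 = 40 chips; eligible A, C

Pot 1: 48 chips, eligible: A, B, C, D
Pot 2: 171 chips, eligible: A, C, D
Pot 3: 40 chips, eligible: A, C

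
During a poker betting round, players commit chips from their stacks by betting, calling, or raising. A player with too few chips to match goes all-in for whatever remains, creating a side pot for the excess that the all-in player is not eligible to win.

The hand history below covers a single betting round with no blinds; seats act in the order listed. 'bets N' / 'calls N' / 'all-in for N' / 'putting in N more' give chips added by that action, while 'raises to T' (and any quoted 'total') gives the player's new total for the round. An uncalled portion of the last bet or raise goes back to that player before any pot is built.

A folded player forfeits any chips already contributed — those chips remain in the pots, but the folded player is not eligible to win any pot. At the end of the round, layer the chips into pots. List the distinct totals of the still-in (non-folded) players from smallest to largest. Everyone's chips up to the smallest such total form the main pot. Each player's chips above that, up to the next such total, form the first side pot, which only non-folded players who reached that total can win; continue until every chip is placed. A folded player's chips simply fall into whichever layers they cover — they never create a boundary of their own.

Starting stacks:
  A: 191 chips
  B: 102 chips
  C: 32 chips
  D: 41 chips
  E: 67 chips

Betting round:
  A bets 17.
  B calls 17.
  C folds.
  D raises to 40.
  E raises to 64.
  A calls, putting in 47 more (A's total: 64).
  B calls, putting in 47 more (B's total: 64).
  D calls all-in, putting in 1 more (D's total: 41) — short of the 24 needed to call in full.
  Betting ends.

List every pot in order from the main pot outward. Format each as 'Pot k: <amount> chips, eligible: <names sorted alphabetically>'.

Pot 1: 164 chips, eligible: A, B, D, E
Pot 2: 69 chips, eligible: A, B, E

Derivation:
Contributions: A=64, B=64, D=41, E=64
Folded: C
Pot levels (distinct totals of non-folded players): 41, 64
Layer 1-41: 41 each from A, B, D, E = 41*4 = 164 chips; eligible A, B, D, E
Layer 42-64: 23 each from A, B, E = 23*3 = 69 chips; eligible A, B, E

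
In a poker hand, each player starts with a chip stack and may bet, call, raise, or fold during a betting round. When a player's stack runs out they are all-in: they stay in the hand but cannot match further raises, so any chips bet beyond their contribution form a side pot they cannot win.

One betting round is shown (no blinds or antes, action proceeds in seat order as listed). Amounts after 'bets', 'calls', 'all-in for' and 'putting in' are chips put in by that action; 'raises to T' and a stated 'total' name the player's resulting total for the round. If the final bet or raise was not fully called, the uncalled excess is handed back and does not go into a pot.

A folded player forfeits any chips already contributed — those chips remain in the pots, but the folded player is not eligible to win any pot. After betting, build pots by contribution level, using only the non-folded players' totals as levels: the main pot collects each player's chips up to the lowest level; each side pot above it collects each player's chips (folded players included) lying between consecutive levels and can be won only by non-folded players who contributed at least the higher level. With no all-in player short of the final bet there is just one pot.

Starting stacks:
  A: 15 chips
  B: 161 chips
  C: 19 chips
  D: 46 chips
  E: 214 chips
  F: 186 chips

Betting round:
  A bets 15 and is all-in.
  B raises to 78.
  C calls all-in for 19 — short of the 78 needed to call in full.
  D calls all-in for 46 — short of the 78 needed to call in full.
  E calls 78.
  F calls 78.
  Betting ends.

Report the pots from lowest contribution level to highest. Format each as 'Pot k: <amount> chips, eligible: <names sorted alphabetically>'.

Pot 1: 90 chips, eligible: A, B, C, D, E, F
Pot 2: 20 chips, eligible: B, C, D, E, F
Pot 3: 108 chips, eligible: B, D, E, F
Pot 4: 96 chips, eligible: B, E, F

Derivation:
Contributions: A=15, B=78, C=19, D=46, E=78, F=78
Pot levels (distinct totals of non-folded players): 15, 19, 46, 78
Layer 1-15: 15 each from A, B, C, D, E, F = 15*6 = 90 chips; eligible A, B, C, D, E, F
Layer 16-19: 4 each from B, C, D, E, F = 4*5 = 20 chips; eligible B, C, D, E, F
Layer 20-46: 27 each from B, D, E, F = 27*4 = 108 chips; eligible B, D, E, F
Layer 47-78: 32 each from B, E, F = 32*3 = 96 chips; eligible B, E, F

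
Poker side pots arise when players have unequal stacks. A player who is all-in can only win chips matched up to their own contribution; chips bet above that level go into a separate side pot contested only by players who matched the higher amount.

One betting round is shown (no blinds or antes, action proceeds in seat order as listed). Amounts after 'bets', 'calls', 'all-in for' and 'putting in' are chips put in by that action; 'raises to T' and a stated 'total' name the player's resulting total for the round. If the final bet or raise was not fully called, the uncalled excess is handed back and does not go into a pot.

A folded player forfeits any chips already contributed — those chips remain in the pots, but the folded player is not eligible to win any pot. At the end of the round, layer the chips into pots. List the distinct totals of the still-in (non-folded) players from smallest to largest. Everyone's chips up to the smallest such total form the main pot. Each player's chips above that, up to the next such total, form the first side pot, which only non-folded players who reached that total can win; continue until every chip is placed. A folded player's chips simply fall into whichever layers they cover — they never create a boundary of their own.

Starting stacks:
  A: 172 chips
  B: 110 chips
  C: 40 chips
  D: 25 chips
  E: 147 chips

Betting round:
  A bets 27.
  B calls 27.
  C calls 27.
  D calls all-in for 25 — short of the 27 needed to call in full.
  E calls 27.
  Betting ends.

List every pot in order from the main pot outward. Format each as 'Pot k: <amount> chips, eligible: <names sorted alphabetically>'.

Contributions: A=27, B=27, C=27, D=25, E=27
Pot levels (distinct totals of non-folded players): 25, 27
Layer 1-25: 25 each from A, B, C, D, E = 25*5 = 125 chips; eligible A, B, C, D, E
Layer 26-27: 2 each from A, B, C, E = 2*4 = 8 chips; eligible A, B, C, E

Pot 1: 125 chips, eligible: A, B, C, D, E
Pot 2: 8 chips, eligible: A, B, C, E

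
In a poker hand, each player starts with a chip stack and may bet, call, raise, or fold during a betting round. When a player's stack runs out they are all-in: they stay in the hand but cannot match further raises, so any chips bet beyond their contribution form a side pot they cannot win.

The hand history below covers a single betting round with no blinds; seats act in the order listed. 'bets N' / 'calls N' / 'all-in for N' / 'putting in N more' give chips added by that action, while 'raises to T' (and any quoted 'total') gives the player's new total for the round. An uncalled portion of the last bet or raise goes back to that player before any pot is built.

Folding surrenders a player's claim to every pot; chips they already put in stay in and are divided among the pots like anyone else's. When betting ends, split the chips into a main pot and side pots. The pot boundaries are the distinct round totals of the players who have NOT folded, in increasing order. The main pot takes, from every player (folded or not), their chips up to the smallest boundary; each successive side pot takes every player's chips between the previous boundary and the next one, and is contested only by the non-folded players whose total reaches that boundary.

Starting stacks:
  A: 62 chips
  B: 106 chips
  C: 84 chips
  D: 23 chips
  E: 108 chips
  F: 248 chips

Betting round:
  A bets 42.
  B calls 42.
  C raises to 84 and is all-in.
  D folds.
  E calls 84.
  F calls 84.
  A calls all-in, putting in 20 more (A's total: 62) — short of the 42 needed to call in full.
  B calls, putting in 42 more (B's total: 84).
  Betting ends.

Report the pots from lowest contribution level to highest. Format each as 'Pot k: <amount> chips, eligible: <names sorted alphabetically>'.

Contributions: A=62, B=84, C=84, E=84, F=84
Folded: D
Pot levels (distinct totals of non-folded players): 62, 84
Layer 1-62: 62 each from A, B, C, E, F = 62*5 = 310 chips; eligible A, B, C, E, F
Layer 63-84: 22 each from B, C, E, F = 22*4 = 88 chips; eligible B, C, E, F

Pot 1: 310 chips, eligible: A, B, C, E, F
Pot 2: 88 chips, eligible: B, C, E, F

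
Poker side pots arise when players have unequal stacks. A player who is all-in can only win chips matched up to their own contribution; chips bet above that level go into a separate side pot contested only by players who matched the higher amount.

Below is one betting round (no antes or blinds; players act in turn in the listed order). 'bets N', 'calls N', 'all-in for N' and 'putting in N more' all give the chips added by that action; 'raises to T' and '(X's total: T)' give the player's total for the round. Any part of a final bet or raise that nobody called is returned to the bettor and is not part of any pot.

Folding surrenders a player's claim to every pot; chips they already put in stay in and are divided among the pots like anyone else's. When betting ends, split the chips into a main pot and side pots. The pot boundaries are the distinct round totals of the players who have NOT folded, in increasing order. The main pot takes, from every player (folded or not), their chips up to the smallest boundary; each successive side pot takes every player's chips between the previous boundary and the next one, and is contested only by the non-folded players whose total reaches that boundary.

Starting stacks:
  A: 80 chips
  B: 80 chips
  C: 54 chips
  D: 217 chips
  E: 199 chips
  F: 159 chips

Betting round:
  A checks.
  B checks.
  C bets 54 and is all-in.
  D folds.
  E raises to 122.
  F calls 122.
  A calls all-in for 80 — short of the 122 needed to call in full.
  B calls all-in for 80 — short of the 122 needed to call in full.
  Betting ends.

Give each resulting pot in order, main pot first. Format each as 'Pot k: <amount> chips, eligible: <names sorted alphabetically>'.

Pot 1: 270 chips, eligible: A, B, C, E, F
Pot 2: 104 chips, eligible: A, B, E, F
Pot 3: 84 chips, eligible: E, F

Derivation:
Contributions: A=80, B=80, C=54, E=122, F=122
Folded: D
Pot levels (distinct totals of non-folded players): 54, 80, 122
Layer 1-54: 54 each from A, B, C, E, F = 54*5 = 270 chips; eligible A, B, C, E, F
Layer 55-80: 26 each from A, B, E, F = 26*4 = 104 chips; eligible A, B, E, F
Layer 81-122: 42 each from E, F = 42*2 = 84 chips; eligible E, F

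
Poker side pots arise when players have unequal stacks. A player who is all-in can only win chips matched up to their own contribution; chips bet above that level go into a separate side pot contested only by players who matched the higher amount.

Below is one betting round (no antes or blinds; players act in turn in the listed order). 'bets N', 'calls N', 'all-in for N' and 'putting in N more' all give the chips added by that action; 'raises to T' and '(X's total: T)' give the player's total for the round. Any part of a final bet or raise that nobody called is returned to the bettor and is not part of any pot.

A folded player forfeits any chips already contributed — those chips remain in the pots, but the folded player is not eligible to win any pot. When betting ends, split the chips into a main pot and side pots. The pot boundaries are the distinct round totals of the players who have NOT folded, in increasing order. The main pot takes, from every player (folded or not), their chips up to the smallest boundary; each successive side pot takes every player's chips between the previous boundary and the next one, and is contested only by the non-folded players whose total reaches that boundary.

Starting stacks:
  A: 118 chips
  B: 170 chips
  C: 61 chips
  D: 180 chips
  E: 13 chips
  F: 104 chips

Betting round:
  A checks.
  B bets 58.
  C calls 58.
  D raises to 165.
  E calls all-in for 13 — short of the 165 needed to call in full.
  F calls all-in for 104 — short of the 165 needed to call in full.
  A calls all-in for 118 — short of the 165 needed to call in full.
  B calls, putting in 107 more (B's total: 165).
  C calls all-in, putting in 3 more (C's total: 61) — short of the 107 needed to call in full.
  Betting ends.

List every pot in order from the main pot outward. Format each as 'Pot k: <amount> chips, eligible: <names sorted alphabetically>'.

Pot 1: 78 chips, eligible: A, B, C, D, E, F
Pot 2: 240 chips, eligible: A, B, C, D, F
Pot 3: 172 chips, eligible: A, B, D, F
Pot 4: 42 chips, eligible: A, B, D
Pot 5: 94 chips, eligible: B, D

Derivation:
Contributions: A=118, B=165, C=61, D=165, E=13, F=104
Pot levels (distinct totals of non-folded players): 13, 61, 104, 118, 165
Layer 1-13: 13 each from A, B, C, D, E, F = 13*6 = 78 chips; eligible A, B, C, D, E, F
Layer 14-61: 48 each from A, B, C, D, F = 48*5 = 240 chips; eligible A, B, C, D, F
Layer 62-104: 43 each from A, B, D, F = 43*4 = 172 chips; eligible A, B, D, F
Layer 105-118: 14 each from A, B, D = 14*3 = 42 chips; eligible A, B, D
Layer 119-165: 47 each from B, D = 47*2 = 94 chips; eligible B, D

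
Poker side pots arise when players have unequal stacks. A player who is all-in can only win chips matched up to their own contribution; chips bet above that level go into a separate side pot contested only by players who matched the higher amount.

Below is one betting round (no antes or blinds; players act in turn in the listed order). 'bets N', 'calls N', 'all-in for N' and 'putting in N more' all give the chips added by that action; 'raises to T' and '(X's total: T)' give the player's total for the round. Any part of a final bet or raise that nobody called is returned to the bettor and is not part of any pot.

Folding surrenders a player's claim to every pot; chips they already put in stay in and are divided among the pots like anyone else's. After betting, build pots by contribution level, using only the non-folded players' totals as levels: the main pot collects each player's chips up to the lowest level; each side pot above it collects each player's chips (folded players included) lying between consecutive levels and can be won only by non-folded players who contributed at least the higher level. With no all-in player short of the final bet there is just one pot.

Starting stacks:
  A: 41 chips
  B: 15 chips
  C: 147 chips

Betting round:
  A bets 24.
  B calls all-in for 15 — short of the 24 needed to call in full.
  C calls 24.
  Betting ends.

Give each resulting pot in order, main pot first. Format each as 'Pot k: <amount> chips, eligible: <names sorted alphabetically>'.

Contributions: A=24, B=15, C=24
Pot levels (distinct totals of non-folded players): 15, 24
Layer 1-15: 15 each from A, B, C = 15*3 = 45 chips; eligible A, B, C
Layer 16-24: 9 each from A, C = 9*2 = 18 chips; eligible A, C

Pot 1: 45 chips, eligible: A, B, C
Pot 2: 18 chips, eligible: A, C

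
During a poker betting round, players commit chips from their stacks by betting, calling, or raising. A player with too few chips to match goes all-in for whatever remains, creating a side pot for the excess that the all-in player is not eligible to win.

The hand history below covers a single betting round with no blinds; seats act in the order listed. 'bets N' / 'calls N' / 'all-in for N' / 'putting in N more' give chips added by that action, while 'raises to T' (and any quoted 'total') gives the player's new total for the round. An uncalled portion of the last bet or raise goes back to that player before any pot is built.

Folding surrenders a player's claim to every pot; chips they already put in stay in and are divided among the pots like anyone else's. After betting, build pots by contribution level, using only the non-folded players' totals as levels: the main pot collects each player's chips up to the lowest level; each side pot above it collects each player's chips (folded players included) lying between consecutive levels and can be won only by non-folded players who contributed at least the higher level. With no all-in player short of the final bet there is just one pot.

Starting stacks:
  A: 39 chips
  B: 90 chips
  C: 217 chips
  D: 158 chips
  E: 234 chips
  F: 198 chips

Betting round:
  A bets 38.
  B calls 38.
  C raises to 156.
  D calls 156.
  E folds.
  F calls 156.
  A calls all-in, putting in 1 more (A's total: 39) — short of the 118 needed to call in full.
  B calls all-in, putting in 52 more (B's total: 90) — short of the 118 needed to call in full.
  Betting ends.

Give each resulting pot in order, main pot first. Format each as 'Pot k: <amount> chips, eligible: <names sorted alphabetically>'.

Pot 1: 195 chips, eligible: A, B, C, D, F
Pot 2: 204 chips, eligible: B, C, D, F
Pot 3: 198 chips, eligible: C, D, F

Derivation:
Contributions: A=39, B=90, C=156, D=156, F=156
Folded: E
Pot levels (distinct totals of non-folded players): 39, 90, 156
Layer 1-39: 39 each from A, B, C, D, F = 39*5 = 195 chips; eligible A, B, C, D, F
Layer 40-90: 51 each from B, C, D, F = 51*4 = 204 chips; eligible B, C, D, F
Layer 91-156: 66 each from C, D, F = 66*3 = 198 chips; eligible C, D, F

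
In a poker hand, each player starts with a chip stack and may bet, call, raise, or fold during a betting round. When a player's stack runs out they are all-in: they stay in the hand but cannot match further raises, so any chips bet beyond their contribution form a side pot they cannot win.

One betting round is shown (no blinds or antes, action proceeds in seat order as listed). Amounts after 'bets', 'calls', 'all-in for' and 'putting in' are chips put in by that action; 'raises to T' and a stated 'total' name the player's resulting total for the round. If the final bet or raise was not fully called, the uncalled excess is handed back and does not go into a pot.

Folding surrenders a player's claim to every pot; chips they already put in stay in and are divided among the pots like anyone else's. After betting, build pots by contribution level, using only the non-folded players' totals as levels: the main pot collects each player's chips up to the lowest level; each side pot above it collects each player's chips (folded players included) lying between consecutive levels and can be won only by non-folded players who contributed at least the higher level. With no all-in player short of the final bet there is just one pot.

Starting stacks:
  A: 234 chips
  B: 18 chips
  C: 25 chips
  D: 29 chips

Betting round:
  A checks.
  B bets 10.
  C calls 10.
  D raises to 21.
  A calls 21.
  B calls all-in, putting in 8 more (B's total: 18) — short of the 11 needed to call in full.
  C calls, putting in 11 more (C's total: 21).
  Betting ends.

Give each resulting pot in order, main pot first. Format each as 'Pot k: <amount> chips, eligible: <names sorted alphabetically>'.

Contributions: A=21, B=18, C=21, D=21
Pot levels (distinct totals of non-folded players): 18, 21
Layer 1-18: 18 each from A, B, C, D = 18*4 = 72 chips; eligible A, B, C, D
Layer 19-21: 3 each from A, C, D = 3*3 = 9 chips; eligible A, C, D

Pot 1: 72 chips, eligible: A, B, C, D
Pot 2: 9 chips, eligible: A, C, D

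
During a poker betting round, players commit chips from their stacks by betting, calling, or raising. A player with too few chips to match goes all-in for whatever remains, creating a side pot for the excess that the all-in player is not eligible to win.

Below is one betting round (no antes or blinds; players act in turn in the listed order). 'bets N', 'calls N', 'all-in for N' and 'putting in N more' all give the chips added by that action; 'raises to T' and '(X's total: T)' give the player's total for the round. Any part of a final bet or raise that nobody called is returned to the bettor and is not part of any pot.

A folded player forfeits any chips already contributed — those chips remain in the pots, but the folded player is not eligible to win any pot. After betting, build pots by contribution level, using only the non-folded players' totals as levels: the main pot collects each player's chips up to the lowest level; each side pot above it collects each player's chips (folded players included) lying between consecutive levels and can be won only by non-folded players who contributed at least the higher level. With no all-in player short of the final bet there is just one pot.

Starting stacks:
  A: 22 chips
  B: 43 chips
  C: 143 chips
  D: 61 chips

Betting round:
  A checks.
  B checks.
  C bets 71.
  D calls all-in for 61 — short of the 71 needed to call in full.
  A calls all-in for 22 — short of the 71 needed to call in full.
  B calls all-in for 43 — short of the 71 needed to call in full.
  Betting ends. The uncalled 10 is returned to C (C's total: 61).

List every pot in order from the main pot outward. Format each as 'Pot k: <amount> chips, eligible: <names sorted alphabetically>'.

Contributions (after 10 returned to C): A=22, B=43, C=61, D=61
Pot levels (distinct totals of non-folded players): 22, 43, 61
Layer 1-22: 22 each from A, B, C, D = 22*4 = 88 chips; eligible A, B, C, D
Layer 23-43: 21 each from B, C, D = 21*3 = 63 chips; eligible B, C, D
Layer 44-61: 18 each from C, D = 18*2 = 36 chips; eligible C, D

Pot 1: 88 chips, eligible: A, B, C, D
Pot 2: 63 chips, eligible: B, C, D
Pot 3: 36 chips, eligible: C, D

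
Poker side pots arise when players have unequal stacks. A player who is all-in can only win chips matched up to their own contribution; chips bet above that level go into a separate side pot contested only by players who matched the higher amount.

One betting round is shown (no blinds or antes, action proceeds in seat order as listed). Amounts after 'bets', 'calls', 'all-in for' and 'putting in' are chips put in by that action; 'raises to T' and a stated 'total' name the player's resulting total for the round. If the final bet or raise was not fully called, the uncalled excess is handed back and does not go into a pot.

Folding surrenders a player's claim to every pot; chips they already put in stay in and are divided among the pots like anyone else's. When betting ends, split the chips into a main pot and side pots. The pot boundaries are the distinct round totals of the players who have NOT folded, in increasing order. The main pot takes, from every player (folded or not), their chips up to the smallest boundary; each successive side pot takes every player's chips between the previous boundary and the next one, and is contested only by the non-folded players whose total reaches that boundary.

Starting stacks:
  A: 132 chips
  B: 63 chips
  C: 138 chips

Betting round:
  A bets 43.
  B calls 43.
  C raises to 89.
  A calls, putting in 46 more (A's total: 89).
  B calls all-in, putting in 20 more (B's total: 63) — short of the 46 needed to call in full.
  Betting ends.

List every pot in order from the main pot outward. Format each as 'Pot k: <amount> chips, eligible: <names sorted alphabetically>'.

Pot 1: 189 chips, eligible: A, B, C
Pot 2: 52 chips, eligible: A, C

Derivation:
Contributions: A=89, B=63, C=89
Pot levels (distinct totals of non-folded players): 63, 89
Layer 1-63: 63 each from A, B, C = 63*3 = 189 chips; eligible A, B, C
Layer 64-89: 26 each from A, C = 26*2 = 52 chips; eligible A, C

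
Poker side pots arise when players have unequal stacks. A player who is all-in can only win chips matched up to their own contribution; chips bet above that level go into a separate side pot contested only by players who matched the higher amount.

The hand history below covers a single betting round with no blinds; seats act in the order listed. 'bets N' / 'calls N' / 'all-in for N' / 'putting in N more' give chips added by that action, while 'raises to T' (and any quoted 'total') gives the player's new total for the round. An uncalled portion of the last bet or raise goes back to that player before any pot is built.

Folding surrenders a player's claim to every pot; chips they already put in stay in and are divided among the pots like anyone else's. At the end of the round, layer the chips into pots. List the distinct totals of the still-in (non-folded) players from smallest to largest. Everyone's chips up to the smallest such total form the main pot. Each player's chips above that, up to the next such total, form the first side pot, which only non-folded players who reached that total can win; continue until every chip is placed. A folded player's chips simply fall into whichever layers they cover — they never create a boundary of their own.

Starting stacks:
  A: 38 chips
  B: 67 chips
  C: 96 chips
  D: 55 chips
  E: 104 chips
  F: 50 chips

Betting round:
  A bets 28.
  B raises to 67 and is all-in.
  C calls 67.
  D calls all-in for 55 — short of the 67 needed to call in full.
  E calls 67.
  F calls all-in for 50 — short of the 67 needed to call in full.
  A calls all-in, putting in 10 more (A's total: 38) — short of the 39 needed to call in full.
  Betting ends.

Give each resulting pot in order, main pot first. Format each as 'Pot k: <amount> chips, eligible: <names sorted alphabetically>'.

Pot 1: 228 chips, eligible: A, B, C, D, E, F
Pot 2: 60 chips, eligible: B, C, D, E, F
Pot 3: 20 chips, eligible: B, C, D, E
Pot 4: 36 chips, eligible: B, C, E

Derivation:
Contributions: A=38, B=67, C=67, D=55, E=67, F=50
Pot levels (distinct totals of non-folded players): 38, 50, 55, 67
Layer 1-38: 38 each from A, B, C, D, E, F = 38*6 = 228 chips; eligible A, B, C, D, E, F
Layer 39-50: 12 each from B, C, D, E, F = 12*5 = 60 chips; eligible B, C, D, E, F
Layer 51-55: 5 each from B, C, D, E = 5*4 = 20 chips; eligible B, C, D, E
Layer 56-67: 12 each from B, C, E = 12*3 = 36 chips; eligible B, C, E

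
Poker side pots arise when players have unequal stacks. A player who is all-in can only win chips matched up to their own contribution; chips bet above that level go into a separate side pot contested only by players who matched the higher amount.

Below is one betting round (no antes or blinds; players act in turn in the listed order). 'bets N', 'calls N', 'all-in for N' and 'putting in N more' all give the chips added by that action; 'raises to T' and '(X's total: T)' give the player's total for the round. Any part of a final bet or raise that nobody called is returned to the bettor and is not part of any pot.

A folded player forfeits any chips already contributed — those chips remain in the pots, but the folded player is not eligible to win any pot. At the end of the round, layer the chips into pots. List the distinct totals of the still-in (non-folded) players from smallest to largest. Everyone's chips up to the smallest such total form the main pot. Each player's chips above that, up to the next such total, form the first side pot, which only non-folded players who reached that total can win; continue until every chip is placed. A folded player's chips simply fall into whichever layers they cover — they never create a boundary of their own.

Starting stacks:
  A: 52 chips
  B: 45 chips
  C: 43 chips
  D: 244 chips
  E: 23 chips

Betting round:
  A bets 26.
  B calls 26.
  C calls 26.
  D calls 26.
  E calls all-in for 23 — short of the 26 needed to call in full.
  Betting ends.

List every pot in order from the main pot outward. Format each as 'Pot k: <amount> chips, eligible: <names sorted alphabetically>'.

Pot 1: 115 chips, eligible: A, B, C, D, E
Pot 2: 12 chips, eligible: A, B, C, D

Derivation:
Contributions: A=26, B=26, C=26, D=26, E=23
Pot levels (distinct totals of non-folded players): 23, 26
Layer 1-23: 23 each from A, B, C, D, E = 23*5 = 115 chips; eligible A, B, C, D, E
Layer 24-26: 3 each from A, B, C, D = 3*4 = 12 chips; eligible A, B, C, D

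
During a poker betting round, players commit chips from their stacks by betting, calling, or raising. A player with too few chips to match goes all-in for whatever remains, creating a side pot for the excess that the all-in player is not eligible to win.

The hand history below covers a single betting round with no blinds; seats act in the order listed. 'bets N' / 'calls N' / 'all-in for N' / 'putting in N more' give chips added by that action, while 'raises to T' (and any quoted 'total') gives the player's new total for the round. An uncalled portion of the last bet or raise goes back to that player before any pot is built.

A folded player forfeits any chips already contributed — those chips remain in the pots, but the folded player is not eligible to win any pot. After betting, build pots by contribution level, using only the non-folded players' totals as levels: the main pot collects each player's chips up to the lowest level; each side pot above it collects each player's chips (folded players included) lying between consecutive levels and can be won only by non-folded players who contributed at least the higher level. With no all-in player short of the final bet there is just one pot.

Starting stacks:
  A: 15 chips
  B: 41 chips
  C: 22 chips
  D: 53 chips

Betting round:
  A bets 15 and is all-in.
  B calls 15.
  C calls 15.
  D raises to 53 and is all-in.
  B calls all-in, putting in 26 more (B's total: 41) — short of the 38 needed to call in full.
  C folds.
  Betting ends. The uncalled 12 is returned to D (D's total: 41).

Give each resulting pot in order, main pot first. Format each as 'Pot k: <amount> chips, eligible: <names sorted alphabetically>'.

Contributions (after 12 returned to D): A=15, B=41, C=15, D=41
Folded: C
Pot levels (distinct totals of non-folded players): 15, 41
Layer 1-15: 15 each from A, B, C, D = 15*4 = 60 chips; eligible A, B, D
Layer 16-41: 26 each from B, D = 26*2 = 52 chips; eligible B, D

Pot 1: 60 chips, eligible: A, B, D
Pot 2: 52 chips, eligible: B, D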